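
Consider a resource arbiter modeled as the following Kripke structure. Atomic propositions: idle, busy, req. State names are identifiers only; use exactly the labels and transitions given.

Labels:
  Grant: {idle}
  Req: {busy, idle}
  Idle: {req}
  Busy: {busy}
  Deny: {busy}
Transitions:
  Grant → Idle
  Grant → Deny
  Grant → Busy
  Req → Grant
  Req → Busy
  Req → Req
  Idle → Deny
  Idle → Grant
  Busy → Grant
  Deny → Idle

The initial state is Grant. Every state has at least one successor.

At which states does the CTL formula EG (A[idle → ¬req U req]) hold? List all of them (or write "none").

{Idle, Deny}

States satisfying A[idle → ¬req U req]: {Idle, Deny}.
States satisfying EG (A[idle → ¬req U req]): {Idle, Deny}.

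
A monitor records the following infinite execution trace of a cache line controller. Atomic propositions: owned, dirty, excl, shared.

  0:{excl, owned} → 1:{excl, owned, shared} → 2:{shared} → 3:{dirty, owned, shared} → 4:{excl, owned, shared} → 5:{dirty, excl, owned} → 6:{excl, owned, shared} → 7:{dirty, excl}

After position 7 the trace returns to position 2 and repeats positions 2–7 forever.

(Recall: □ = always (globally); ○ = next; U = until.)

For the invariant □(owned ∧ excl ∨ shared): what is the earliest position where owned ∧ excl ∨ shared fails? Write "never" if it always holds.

7

Check owned ∧ excl ∨ shared at each position in order: 0 ✓, 1 ✓, 2 ✓, 3 ✓, 4 ✓, 5 ✓, 6 ✓.
At position 7 the labels are {dirty, excl}, so owned ∧ excl ∨ shared is false there. This is the first violation.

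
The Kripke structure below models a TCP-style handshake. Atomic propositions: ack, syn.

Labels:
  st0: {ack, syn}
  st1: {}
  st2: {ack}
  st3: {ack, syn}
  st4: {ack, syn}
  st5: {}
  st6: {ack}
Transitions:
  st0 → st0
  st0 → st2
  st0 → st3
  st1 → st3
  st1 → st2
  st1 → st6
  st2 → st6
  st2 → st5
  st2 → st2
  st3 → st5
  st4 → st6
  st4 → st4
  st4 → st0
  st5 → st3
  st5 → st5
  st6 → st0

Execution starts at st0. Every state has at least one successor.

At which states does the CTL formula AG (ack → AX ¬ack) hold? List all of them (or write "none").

States satisfying ack → AX ¬ack: {st1, st3, st5}.
States satisfying AG (ack → AX ¬ack): {st3, st5}.

{st3, st5}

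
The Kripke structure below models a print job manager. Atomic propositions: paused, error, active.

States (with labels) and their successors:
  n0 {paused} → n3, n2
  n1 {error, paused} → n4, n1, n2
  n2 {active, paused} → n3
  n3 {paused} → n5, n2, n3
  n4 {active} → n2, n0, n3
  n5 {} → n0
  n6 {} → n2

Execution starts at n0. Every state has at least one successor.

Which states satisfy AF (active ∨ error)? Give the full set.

States satisfying active ∨ error: {n1, n2, n4}.
States satisfying AF (active ∨ error): {n1, n2, n4, n6}.

{n1, n2, n4, n6}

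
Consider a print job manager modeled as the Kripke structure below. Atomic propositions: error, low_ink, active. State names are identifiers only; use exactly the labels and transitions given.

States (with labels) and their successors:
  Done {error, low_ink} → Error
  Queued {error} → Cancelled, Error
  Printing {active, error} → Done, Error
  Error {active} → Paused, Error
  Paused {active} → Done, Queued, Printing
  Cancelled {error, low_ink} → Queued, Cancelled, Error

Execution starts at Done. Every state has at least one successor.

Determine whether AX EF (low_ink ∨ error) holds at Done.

Holds

States satisfying EF (low_ink ∨ error): {Done, Queued, Printing, Error, Paused, Cancelled}.
States satisfying AX EF (low_ink ∨ error): {Done, Queued, Printing, Error, Paused, Cancelled}.
Done ∈ Sat(AX EF (low_ink ∨ error)).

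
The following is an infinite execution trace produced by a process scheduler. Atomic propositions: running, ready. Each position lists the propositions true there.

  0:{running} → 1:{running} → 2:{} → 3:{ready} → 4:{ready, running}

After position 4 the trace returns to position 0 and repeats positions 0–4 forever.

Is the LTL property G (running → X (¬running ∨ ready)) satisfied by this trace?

running → X (¬running ∨ ready) must hold at every position from 0 onward. It fails at position 0, so G (running → X (¬running ∨ ready)) is false.
Positions where running holds: 0, 1, 4.
Check X (¬running ∨ ready) at each: 0→fails, 1→ok, 4→fails.

No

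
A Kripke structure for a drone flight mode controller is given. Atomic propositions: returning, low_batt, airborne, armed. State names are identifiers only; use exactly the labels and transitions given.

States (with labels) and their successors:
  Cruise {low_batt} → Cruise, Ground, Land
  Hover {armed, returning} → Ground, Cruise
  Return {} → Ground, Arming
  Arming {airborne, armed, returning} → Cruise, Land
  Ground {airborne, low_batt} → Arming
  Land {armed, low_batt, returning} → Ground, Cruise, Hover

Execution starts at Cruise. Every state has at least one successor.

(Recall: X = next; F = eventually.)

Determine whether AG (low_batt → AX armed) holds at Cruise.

States satisfying low_batt → AX armed: {Hover, Return, Arming, Ground}.
States satisfying AG (low_batt → AX armed): ∅.
Cruise is reachable from Cruise and violates low_batt → AX armed, so AG fails at Cruise.
Cruise ∉ Sat(AG (low_batt → AX armed)).

No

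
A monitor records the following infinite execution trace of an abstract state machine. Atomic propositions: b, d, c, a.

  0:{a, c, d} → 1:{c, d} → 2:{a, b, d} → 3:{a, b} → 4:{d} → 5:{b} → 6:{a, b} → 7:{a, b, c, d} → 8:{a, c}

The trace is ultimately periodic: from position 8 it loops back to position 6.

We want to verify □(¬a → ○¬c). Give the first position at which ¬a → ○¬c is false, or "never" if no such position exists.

¬a → ○¬c holds at every position 0..8, and those are all the positions the trace ever visits, so the invariant □(¬a → ○¬c) is never violated.

never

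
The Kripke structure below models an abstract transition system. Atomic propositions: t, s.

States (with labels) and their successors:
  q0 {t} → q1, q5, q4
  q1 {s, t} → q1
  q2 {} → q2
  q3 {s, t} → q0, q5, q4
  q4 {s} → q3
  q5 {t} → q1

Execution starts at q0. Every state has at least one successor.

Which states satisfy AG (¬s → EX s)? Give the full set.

States satisfying ¬s → EX s: {q0, q1, q3, q4, q5}.
States satisfying AG (¬s → EX s): {q0, q1, q3, q4, q5}.

{q0, q1, q3, q4, q5}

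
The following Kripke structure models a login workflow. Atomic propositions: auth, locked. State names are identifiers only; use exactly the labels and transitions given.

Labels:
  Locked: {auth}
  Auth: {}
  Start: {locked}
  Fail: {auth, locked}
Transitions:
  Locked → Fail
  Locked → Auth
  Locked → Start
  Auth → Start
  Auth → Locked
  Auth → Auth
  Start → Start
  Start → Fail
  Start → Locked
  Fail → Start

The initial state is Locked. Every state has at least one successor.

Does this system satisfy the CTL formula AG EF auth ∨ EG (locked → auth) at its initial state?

States satisfying EF auth: {Locked, Auth, Start, Fail}.
States satisfying AG EF auth: {Locked, Auth, Start, Fail}.
States satisfying locked → auth: {Locked, Auth, Fail}.
States satisfying EG (locked → auth): {Locked, Auth}.
States satisfying AG EF auth ∨ EG (locked → auth): {Locked, Auth, Start, Fail}.
Locked ∈ Sat(AG EF auth ∨ EG (locked → auth)).

Holds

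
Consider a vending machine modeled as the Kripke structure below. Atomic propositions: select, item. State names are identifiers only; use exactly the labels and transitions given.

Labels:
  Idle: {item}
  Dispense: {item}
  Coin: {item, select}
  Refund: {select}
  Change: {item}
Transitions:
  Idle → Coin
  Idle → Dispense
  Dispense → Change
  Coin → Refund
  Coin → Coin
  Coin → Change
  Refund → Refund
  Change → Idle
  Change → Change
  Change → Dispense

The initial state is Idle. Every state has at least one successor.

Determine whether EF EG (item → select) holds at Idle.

Satisfied

States satisfying EG (item → select): {Coin, Refund}.
States satisfying EF EG (item → select): {Idle, Dispense, Coin, Refund, Change}.
Some path from Idle reaches a state where EG (item → select) holds.
Idle ∈ Sat(EF EG (item → select)).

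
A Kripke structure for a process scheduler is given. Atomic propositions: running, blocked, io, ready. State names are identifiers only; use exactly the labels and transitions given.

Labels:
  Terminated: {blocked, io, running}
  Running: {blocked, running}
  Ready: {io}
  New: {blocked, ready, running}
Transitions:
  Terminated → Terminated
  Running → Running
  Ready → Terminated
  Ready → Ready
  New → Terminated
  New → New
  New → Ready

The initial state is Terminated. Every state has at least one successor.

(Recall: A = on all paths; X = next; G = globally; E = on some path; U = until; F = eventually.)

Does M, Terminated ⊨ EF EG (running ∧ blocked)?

Holds

States satisfying EG (running ∧ blocked): {Terminated, Running, New}.
States satisfying EF EG (running ∧ blocked): {Terminated, Running, Ready, New}.
Some path from Terminated reaches a state where EG (running ∧ blocked) holds.
Terminated ∈ Sat(EF EG (running ∧ blocked)).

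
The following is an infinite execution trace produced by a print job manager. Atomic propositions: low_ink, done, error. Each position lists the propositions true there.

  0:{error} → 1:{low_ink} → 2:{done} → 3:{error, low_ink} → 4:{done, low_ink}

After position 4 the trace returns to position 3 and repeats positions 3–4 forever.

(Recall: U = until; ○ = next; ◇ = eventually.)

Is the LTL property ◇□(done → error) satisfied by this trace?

No

□(done → error) is false at every position 0..4, so it never becomes true and ◇□(done → error) fails.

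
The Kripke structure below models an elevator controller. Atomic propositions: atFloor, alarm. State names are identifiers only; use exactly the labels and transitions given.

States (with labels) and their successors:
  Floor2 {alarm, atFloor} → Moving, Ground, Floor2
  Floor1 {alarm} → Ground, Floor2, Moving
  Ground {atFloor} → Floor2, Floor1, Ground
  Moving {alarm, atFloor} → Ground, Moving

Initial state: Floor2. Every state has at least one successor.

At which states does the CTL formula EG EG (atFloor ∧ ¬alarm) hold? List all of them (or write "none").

States satisfying EG (atFloor ∧ ¬alarm): {Ground}.
States satisfying EG EG (atFloor ∧ ¬alarm): {Ground}.

{Ground}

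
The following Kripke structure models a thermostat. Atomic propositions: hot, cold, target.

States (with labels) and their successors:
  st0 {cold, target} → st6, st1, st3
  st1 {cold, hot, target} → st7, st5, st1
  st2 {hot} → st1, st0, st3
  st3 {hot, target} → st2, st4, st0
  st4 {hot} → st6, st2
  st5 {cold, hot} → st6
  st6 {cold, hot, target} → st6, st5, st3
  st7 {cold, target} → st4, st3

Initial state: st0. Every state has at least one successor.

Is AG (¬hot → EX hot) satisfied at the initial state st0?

Holds

States satisfying ¬hot → EX hot: {st0, st1, st2, st3, st4, st5, st6, st7}.
States satisfying AG (¬hot → EX hot): {st0, st1, st2, st3, st4, st5, st6, st7}.
Every state reachable from st0 satisfies ¬hot → EX hot.
st0 ∈ Sat(AG (¬hot → EX hot)).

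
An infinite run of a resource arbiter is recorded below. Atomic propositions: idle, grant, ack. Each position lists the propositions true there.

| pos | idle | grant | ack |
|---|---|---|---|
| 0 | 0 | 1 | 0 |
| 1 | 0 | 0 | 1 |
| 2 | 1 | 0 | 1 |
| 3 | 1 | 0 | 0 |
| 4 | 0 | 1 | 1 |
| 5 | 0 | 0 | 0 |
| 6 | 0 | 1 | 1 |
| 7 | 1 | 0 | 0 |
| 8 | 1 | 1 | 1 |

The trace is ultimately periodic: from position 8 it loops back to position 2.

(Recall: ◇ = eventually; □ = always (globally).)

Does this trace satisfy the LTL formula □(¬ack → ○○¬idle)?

Does not hold

¬ack → ○○¬idle must hold at every position from 0 onward. It fails at position 0, so □(¬ack → ○○¬idle) is false.
Positions where ¬ack holds: 0, 3, 5, 7.
Check ○○¬idle at each: 0→fails, 3→ok, 5→fails, 7→fails.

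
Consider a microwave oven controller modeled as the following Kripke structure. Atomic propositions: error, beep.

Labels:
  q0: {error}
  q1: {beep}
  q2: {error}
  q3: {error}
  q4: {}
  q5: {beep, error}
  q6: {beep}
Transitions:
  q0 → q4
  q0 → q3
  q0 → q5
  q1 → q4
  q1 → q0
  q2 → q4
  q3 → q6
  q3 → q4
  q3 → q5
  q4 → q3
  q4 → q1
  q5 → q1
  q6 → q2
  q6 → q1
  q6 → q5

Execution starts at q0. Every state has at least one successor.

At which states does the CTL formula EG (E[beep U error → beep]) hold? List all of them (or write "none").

{q1, q4, q5, q6}

States satisfying E[beep U error → beep]: {q1, q4, q5, q6}.
States satisfying EG (E[beep U error → beep]): {q1, q4, q5, q6}.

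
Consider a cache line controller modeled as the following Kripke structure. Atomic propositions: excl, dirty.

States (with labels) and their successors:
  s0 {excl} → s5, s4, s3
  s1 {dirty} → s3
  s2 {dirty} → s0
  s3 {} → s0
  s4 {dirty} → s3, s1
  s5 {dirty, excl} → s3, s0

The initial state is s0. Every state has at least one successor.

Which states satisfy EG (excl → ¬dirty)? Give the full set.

{s0, s1, s2, s3, s4}

States satisfying excl → ¬dirty: {s0, s1, s2, s3, s4}.
States satisfying EG (excl → ¬dirty): {s0, s1, s2, s3, s4}.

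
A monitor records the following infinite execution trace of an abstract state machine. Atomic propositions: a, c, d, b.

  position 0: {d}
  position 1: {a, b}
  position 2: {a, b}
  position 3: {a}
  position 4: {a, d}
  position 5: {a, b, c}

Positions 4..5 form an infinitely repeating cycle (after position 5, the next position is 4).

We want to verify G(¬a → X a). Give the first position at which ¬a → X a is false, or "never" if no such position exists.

never

¬a → X a holds at every position 0..5, and those are all the positions the trace ever visits, so the invariant G(¬a → X a) is never violated.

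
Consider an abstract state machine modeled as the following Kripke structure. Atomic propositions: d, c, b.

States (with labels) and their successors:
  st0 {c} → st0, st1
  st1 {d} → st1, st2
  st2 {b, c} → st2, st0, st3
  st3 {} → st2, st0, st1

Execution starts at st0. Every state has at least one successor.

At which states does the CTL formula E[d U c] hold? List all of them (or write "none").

{st0, st1, st2}

States satisfying d: {st1}.
States satisfying c: {st0, st2}.
States satisfying E[d U c]: {st0, st1, st2}.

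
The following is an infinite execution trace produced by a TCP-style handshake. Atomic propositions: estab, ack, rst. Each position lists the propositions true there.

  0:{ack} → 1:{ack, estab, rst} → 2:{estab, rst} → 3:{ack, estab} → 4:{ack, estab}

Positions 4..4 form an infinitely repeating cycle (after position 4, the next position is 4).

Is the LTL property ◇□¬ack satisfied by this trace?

Does not hold

□¬ack is false at every position 0..4, so it never becomes true and ◇□¬ack fails.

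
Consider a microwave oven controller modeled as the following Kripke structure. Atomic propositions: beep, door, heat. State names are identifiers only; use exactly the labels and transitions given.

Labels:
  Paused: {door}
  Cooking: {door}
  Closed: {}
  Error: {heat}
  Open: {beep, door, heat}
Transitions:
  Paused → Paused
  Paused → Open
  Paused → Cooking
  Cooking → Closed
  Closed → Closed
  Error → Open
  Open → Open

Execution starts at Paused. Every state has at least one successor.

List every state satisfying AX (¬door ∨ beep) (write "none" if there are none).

{Cooking, Closed, Error, Open}

States satisfying ¬door ∨ beep: {Closed, Error, Open}.
States satisfying AX (¬door ∨ beep): {Cooking, Closed, Error, Open}.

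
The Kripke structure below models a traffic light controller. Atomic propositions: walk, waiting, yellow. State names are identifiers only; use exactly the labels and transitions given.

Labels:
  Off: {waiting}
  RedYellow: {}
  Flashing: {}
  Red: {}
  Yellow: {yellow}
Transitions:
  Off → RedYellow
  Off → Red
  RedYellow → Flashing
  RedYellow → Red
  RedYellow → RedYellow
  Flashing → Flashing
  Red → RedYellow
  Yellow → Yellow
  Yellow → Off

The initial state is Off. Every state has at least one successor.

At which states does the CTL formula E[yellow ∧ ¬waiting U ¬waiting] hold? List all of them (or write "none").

States satisfying yellow ∧ ¬waiting: {Yellow}.
States satisfying ¬waiting: {RedYellow, Flashing, Red, Yellow}.
States satisfying E[yellow ∧ ¬waiting U ¬waiting]: {RedYellow, Flashing, Red, Yellow}.

{RedYellow, Flashing, Red, Yellow}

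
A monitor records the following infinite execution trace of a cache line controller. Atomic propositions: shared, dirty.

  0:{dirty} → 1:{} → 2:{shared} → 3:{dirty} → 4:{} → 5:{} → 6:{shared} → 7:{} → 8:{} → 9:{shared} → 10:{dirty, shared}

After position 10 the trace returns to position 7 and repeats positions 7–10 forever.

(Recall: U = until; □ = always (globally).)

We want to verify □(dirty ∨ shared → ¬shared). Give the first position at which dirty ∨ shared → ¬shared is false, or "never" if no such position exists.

Check dirty ∨ shared → ¬shared at each position in order: 0 ✓, 1 ✓.
At position 2 the labels are {shared}, so dirty ∨ shared → ¬shared is false there. This is the first violation.

2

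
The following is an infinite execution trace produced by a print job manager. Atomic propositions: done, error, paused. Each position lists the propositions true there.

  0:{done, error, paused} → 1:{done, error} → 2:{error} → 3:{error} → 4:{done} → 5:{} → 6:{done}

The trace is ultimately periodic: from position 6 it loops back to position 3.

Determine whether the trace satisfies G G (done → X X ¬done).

Does not hold

G (done → X X ¬done) must hold at every position from 0 onward. It fails at position 0, so G G (done → X X ¬done) is false.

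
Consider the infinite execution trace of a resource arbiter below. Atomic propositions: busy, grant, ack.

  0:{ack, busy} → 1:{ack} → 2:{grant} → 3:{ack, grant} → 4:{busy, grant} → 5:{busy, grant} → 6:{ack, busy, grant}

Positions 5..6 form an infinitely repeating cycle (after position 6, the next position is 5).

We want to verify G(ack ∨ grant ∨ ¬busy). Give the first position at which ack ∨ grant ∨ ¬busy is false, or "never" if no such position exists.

never

ack ∨ grant ∨ ¬busy holds at every position 0..6, and those are all the positions the trace ever visits, so the invariant G(ack ∨ grant ∨ ¬busy) is never violated.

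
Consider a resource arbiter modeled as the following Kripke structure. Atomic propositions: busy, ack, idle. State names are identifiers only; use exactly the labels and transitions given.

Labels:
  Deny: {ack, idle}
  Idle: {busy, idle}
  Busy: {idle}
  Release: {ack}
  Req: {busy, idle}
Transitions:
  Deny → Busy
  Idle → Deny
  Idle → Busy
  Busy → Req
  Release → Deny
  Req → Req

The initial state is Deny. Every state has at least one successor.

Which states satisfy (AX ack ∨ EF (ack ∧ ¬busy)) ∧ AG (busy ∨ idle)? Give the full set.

States satisfying ack: {Deny, Release}.
States satisfying AX ack: {Release}.
States satisfying ack ∧ ¬busy: {Deny, Release}.
States satisfying EF (ack ∧ ¬busy): {Deny, Idle, Release}.
States satisfying AX ack ∨ EF (ack ∧ ¬busy): {Deny, Idle, Release}.
States satisfying busy ∨ idle: {Deny, Idle, Busy, Req}.
States satisfying AG (busy ∨ idle): {Deny, Idle, Busy, Req}.
States satisfying (AX ack ∨ EF (ack ∧ ¬busy)) ∧ AG (busy ∨ idle): {Deny, Idle}.

{Deny, Idle}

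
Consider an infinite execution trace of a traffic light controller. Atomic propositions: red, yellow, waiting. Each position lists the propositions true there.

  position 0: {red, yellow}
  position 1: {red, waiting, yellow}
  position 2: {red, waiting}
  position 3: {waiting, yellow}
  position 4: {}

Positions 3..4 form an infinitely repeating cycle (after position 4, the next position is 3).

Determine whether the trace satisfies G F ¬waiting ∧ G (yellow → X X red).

F ¬waiting holds at every position 0..4, and those are all positions ever visited, so G F ¬waiting holds.
yellow → X X red must hold at every position from 0 onward. It fails at position 1, so G (yellow → X X red) is false.
Positions where yellow holds: 0, 1, 3.
Check X X red at each: 0→ok, 1→fails, 3→fails.
At position 0: G F ¬waiting is true; G (yellow → X X red) is false; so G F ¬waiting ∧ G (yellow → X X red) is false.

No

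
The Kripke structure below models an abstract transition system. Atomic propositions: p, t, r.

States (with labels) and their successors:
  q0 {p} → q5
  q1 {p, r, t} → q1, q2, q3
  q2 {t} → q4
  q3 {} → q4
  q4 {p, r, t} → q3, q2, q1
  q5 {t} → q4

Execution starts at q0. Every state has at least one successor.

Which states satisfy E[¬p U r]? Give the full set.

States satisfying ¬p: {q2, q3, q5}.
States satisfying r: {q1, q4}.
States satisfying E[¬p U r]: {q1, q2, q3, q4, q5}.

{q1, q2, q3, q4, q5}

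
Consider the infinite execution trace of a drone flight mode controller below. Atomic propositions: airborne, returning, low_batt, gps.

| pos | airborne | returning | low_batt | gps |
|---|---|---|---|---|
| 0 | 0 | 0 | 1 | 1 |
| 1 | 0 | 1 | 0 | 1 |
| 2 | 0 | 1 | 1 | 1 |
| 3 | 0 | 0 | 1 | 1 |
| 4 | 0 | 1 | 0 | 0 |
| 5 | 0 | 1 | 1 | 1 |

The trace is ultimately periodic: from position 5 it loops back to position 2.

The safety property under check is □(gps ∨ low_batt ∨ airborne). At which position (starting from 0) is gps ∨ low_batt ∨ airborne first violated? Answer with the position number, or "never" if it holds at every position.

4

Check gps ∨ low_batt ∨ airborne at each position in order: 0 ✓, 1 ✓, 2 ✓, 3 ✓.
At position 4 the labels are {returning}, so gps ∨ low_batt ∨ airborne is false there. This is the first violation.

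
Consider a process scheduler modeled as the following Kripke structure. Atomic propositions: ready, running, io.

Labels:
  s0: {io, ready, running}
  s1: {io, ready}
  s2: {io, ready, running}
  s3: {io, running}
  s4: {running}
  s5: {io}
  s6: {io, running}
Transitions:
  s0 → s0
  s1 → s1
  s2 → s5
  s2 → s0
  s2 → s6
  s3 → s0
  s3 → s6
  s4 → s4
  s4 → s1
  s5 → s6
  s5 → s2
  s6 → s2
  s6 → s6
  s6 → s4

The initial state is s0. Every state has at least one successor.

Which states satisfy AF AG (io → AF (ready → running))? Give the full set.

{s0}

States satisfying AG (io → AF (ready → running)): {s0}.
States satisfying AF AG (io → AF (ready → running)): {s0}.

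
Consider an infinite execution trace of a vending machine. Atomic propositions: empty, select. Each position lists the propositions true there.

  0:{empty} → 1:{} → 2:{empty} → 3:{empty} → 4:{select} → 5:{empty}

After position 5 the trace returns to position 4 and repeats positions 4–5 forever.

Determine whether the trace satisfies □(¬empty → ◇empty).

Satisfied

¬empty → ◇empty holds at every position 0..5, and those are all positions ever visited, so □(¬empty → ◇empty) holds.
Positions where ¬empty holds: 1, 4.
Check ◇empty at each: 1→ok, 4→ok.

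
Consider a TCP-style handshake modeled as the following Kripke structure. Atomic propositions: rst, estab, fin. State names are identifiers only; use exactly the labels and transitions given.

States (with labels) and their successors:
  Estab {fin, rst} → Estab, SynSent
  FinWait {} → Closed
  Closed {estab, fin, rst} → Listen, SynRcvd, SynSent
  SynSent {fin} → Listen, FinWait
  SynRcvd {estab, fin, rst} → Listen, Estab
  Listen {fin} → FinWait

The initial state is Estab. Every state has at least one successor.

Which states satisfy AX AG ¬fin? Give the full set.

none

States satisfying AG ¬fin: ∅.
States satisfying AX AG ¬fin: ∅.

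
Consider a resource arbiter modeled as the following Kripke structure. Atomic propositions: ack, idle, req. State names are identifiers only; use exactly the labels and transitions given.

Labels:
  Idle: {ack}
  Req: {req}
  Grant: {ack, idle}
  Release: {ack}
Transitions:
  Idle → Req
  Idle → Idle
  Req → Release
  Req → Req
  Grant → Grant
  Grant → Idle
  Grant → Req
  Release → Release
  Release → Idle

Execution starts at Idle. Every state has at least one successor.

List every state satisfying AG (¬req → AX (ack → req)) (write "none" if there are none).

States satisfying ¬req → AX (ack → req): {Req}.
States satisfying AG (¬req → AX (ack → req)): ∅.

none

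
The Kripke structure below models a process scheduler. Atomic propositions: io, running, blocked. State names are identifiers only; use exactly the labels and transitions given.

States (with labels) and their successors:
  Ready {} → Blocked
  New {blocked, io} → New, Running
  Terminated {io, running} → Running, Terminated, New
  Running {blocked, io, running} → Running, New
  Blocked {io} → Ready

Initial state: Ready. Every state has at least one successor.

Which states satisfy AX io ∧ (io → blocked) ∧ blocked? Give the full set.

{New, Running}

States satisfying io: {New, Terminated, Running, Blocked}.
States satisfying AX io: {Ready, New, Terminated, Running}.
States satisfying io → blocked: {Ready, New, Running}.
States satisfying (io → blocked) ∧ blocked: {New, Running}.
States satisfying AX io ∧ (io → blocked) ∧ blocked: {New, Running}.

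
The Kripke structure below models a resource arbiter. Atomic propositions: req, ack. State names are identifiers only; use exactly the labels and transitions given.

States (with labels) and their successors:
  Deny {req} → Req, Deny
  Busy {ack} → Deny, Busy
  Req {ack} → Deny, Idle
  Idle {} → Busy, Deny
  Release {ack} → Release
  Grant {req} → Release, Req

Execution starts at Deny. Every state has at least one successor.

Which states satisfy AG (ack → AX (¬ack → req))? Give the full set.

States satisfying ack → AX (¬ack → req): {Deny, Busy, Idle, Release, Grant}.
States satisfying AG (ack → AX (¬ack → req)): {Release}.

{Release}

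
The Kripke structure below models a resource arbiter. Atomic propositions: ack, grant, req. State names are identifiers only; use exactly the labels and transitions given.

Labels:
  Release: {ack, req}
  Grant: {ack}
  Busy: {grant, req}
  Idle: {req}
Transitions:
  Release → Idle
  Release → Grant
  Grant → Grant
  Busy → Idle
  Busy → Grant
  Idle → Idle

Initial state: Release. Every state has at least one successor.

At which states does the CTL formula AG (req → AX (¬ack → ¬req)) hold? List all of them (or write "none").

{Grant}

States satisfying req → AX (¬ack → ¬req): {Grant}.
States satisfying AG (req → AX (¬ack → ¬req)): {Grant}.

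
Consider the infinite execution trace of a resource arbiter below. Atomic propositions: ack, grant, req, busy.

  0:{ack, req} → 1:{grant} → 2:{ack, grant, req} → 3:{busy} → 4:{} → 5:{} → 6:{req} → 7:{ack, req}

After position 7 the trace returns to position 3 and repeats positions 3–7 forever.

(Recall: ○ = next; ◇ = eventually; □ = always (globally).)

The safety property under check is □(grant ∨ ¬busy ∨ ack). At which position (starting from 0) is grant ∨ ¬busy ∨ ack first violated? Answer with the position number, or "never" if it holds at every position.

3

Check grant ∨ ¬busy ∨ ack at each position in order: 0 ✓, 1 ✓, 2 ✓.
At position 3 the labels are {busy}, so grant ∨ ¬busy ∨ ack is false there. This is the first violation.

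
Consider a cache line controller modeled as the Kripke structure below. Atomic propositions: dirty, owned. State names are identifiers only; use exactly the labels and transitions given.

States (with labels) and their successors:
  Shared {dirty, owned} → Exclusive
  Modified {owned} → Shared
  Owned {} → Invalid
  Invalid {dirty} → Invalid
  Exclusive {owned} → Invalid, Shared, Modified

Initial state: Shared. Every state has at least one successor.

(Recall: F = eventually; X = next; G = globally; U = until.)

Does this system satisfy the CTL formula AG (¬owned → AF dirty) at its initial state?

Holds

States satisfying ¬owned → AF dirty: {Shared, Modified, Owned, Invalid, Exclusive}.
States satisfying AG (¬owned → AF dirty): {Shared, Modified, Owned, Invalid, Exclusive}.
Every state reachable from Shared satisfies ¬owned → AF dirty.
Shared ∈ Sat(AG (¬owned → AF dirty)).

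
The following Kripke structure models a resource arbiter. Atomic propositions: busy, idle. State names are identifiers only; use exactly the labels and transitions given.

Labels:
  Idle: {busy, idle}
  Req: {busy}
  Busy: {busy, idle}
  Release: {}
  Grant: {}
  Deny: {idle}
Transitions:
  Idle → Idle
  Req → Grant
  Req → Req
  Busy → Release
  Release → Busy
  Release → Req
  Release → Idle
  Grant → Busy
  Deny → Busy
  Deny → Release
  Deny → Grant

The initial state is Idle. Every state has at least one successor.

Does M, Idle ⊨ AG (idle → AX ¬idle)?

No

States satisfying idle → AX ¬idle: {Req, Busy, Release, Grant}.
States satisfying AG (idle → AX ¬idle): ∅.
Idle is reachable from Idle and violates idle → AX ¬idle, so AG fails at Idle.
Idle ∉ Sat(AG (idle → AX ¬idle)).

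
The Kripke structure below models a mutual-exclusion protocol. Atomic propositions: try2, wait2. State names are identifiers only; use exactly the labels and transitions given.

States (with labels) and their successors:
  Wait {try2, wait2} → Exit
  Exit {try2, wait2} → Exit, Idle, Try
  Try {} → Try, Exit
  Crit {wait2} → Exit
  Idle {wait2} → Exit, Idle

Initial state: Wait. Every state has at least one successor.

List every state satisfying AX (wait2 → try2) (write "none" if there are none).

{Wait, Try, Crit}

States satisfying wait2 → try2: {Wait, Exit, Try}.
States satisfying AX (wait2 → try2): {Wait, Try, Crit}.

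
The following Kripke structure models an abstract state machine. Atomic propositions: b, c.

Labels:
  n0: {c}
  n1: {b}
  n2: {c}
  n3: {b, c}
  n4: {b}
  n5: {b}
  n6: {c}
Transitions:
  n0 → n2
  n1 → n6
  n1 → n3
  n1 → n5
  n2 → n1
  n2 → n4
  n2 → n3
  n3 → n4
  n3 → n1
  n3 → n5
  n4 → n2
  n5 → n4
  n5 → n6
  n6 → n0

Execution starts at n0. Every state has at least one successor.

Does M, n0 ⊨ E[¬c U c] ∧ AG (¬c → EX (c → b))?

No

States satisfying ¬c: {n1, n4, n5}.
States satisfying c: {n0, n2, n3, n6}.
States satisfying E[¬c U c]: {n0, n1, n2, n3, n4, n5, n6}.
States satisfying ¬c → EX (c → b): {n0, n1, n2, n3, n5, n6}.
States satisfying AG (¬c → EX (c → b)): ∅.
States satisfying E[¬c U c] ∧ AG (¬c → EX (c → b)): ∅.
n0 ∉ Sat(E[¬c U c] ∧ AG (¬c → EX (c → b))).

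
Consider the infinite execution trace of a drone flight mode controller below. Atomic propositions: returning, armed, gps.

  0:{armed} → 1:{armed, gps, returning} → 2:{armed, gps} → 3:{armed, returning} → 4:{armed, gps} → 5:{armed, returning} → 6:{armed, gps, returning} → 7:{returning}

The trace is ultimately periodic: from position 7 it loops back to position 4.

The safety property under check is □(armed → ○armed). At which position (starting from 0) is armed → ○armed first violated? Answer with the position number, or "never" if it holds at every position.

6

Check armed → ○armed at each position in order: 0 ✓, 1 ✓, 2 ✓, 3 ✓, 4 ✓, 5 ✓.
At position 6 the labels are {armed, gps, returning} and the next position 7 has {returning}, so armed → ○armed is false there. This is the first violation.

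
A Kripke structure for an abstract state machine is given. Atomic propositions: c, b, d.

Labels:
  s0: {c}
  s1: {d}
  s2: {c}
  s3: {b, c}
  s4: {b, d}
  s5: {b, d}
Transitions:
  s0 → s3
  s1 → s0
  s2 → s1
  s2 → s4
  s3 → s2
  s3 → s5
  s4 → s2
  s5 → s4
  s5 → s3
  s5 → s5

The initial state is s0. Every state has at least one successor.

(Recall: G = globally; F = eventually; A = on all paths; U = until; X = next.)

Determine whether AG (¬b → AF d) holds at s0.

Satisfied

States satisfying ¬b → AF d: {s0, s1, s2, s3, s4, s5}.
States satisfying AG (¬b → AF d): {s0, s1, s2, s3, s4, s5}.
Every state reachable from s0 satisfies ¬b → AF d.
s0 ∈ Sat(AG (¬b → AF d)).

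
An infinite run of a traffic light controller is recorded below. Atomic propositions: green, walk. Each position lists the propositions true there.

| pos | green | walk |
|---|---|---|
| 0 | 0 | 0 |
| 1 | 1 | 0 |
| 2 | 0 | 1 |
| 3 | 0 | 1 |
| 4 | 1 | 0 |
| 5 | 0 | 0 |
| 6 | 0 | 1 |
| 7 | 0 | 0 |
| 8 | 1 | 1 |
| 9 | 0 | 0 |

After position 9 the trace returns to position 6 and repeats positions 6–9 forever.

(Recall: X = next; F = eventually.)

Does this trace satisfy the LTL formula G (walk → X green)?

walk → X green must hold at every position from 0 onward. It fails at position 2, so G (walk → X green) is false.
Positions where walk holds: 2, 3, 6, 8.
Check X green at each: 2→fails, 3→ok, 6→fails, 8→fails.

Violated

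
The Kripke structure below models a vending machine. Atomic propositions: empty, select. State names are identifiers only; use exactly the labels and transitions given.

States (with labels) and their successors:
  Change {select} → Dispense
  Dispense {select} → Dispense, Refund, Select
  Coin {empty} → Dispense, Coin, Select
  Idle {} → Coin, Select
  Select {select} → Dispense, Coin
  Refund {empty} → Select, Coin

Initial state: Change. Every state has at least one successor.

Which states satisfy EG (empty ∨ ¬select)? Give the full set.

States satisfying empty ∨ ¬select: {Coin, Idle, Refund}.
States satisfying EG (empty ∨ ¬select): {Coin, Idle, Refund}.

{Coin, Idle, Refund}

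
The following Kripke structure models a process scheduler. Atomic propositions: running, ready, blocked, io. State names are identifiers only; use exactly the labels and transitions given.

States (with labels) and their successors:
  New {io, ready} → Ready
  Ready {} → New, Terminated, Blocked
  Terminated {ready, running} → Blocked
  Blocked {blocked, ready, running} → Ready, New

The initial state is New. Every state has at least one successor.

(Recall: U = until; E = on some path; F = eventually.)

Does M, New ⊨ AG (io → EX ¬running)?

States satisfying io → EX ¬running: {New, Ready, Terminated, Blocked}.
States satisfying AG (io → EX ¬running): {New, Ready, Terminated, Blocked}.
Every state reachable from New satisfies io → EX ¬running.
New ∈ Sat(AG (io → EX ¬running)).

Satisfied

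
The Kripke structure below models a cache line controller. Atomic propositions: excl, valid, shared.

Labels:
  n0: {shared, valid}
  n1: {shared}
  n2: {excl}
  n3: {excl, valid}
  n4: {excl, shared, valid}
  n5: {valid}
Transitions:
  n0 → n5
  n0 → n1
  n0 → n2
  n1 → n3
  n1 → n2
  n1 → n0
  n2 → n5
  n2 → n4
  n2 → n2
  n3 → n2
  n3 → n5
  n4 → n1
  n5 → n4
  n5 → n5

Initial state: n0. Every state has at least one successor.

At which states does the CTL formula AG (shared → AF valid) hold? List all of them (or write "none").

States satisfying shared → AF valid: {n0, n2, n3, n4, n5}.
States satisfying AG (shared → AF valid): ∅.

none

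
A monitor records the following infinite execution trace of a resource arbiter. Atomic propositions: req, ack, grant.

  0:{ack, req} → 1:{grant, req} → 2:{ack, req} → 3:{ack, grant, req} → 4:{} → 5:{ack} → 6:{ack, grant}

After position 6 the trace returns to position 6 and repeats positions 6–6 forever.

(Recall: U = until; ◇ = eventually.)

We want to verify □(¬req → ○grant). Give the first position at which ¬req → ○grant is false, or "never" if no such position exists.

4

Check ¬req → ○grant at each position in order: 0 ✓, 1 ✓, 2 ✓, 3 ✓.
At position 4 the labels are {} and the next position 5 has {ack}, so ¬req → ○grant is false there. This is the first violation.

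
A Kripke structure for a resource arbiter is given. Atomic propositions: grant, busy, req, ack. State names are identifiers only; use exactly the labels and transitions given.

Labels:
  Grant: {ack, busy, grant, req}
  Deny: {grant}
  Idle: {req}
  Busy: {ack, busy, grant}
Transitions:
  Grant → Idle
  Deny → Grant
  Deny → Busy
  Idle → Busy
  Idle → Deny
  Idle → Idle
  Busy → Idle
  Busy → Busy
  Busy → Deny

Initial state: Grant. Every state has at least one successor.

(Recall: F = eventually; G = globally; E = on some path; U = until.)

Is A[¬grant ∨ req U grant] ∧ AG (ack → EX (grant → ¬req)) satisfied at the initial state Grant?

Yes

States satisfying ¬grant ∨ req: {Grant, Idle}.
States satisfying grant: {Grant, Deny, Busy}.
States satisfying A[¬grant ∨ req U grant]: {Grant, Deny, Busy}.
States satisfying ack → EX (grant → ¬req): {Grant, Deny, Idle, Busy}.
States satisfying AG (ack → EX (grant → ¬req)): {Grant, Deny, Idle, Busy}.
States satisfying A[¬grant ∨ req U grant] ∧ AG (ack → EX (grant → ¬req)): {Grant, Deny, Busy}.
Grant ∈ Sat(A[¬grant ∨ req U grant] ∧ AG (ack → EX (grant → ¬req))).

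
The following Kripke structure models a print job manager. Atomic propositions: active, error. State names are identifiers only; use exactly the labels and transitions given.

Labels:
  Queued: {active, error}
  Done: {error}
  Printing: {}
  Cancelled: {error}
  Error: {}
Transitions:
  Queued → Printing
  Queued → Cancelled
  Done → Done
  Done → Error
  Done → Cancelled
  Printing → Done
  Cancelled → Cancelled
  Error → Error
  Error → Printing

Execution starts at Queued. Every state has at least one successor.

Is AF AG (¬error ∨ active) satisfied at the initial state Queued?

States satisfying AG (¬error ∨ active): ∅.
States satisfying AF AG (¬error ∨ active): ∅.
There is a path from Queued along which AG (¬error ∨ active) never holds.
Queued ∉ Sat(AF AG (¬error ∨ active)).

Does not hold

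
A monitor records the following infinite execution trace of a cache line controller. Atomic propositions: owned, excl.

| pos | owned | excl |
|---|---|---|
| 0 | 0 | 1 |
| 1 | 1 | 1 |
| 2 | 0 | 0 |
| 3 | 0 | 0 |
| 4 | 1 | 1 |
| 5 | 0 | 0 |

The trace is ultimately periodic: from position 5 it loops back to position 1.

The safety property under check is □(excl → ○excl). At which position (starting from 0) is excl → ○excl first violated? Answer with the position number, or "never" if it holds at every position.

Check excl → ○excl at each position in order: 0 ✓.
At position 1 the labels are {excl, owned} and the next position 2 has {}, so excl → ○excl is false there. This is the first violation.

1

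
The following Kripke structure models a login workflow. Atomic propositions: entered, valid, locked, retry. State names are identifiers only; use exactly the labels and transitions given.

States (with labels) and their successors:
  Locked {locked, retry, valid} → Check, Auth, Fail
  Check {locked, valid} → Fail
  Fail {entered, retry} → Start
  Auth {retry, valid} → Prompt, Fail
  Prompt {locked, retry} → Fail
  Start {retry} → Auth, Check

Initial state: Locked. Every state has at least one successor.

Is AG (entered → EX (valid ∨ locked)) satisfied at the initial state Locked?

States satisfying entered → EX (valid ∨ locked): {Locked, Check, Auth, Prompt, Start}.
States satisfying AG (entered → EX (valid ∨ locked)): ∅.
Fail is reachable from Locked and violates entered → EX (valid ∨ locked), so AG fails at Locked.
Locked ∉ Sat(AG (entered → EX (valid ∨ locked))).

Does not hold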